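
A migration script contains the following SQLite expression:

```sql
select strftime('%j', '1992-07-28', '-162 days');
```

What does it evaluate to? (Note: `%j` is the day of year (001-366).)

First apply '-162 days': 1992-07-28 → 1992-02-17.
Day-of-year for 1992-02-17: days since 1992-01-01 inclusive = 48, zero-padded to 048.

048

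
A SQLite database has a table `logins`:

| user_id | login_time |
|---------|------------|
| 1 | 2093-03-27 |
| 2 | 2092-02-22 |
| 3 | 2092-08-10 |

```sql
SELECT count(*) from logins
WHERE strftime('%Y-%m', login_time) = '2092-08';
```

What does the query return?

1

Rows with year-month 2092-08: 2092-08-10 → 1.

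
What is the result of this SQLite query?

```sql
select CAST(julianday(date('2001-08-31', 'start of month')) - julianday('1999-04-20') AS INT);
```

834

`start of month` rewinds 2001-08-31 to 2001-08-01.
10 days remain in April 1999 after the 20th (30 − 20).
Full months from May 1999 through July 2001 contribute their day counts.
Then 1 day into August 2001.
Total: 10 + 31 + 30 + 31 + 31 + 30 + 31 + 30 + 31 + 31 + 29 + 31 + 30 + 31 + 30 + 31 + 31 + 30 + 31 + 30 + 31 + 31 + 28 + 31 + 30 + 31 + 30 + 31 + 1 = 834.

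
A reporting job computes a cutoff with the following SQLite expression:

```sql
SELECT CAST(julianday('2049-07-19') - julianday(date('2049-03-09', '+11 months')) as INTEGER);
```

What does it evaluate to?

Adding +11 months to 2049-03-09 gives 2050-02-09.
12 days remain in July 2049 after the 19th (31 − 19).
Full months from August 2049 through January 2050 contribute their day counts.
Then 9 days into February 2050.
Total: 12 + 31 + 30 + 31 + 30 + 31 + 31 + 9 = 205.
The subtraction is earlier − later, so the result is −205 → -205.

-205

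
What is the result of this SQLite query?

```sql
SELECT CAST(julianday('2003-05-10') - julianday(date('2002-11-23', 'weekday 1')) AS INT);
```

166

`weekday 1` advances to the next Monday; 2002-11-23 is a Saturday, so it moves forward to 2002-11-25.
5 days remain in November 2002 after the 25th (30 − 25).
December 2002: 31 days.
January 2003: 31 days.
February 2003: 28 days.
March 2003: 31 days.
April 2003: 30 days.
Then 10 days into May 2003.
Total: 5 + 31 + 31 + 28 + 31 + 30 + 10 = 166.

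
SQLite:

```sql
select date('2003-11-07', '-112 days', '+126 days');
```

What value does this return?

2003-11-21

Applying '-112 days' to 2003-11-07: counting 112 days back gives 2003-07-18.
Applying '+126 days' to 2003-07-18: counting 126 days forward gives 2003-11-21.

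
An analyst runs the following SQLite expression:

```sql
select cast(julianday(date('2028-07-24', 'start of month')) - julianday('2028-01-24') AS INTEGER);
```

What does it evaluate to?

`start of month` rewinds 2028-07-24 to 2028-07-01.
7 days remain in January 2028 after the 24th (31 − 24).
February 2028: 29 days (leap year).
March 2028: 31 days.
April 2028: 30 days.
May 2028: 31 days.
June 2028: 30 days.
Then 1 day into July 2028.
Total: 7 + 29 + 31 + 30 + 31 + 30 + 1 = 159.

159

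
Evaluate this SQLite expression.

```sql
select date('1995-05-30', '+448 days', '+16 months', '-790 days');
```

Applying '+448 days' to 1995-05-30: counting 448 days forward gives 1996-08-20.
Adding +16 months to 1996-08-20 gives 1997-12-20.
Applying '-790 days' to 1997-12-20: counting 790 days back gives 1995-10-22.

1995-10-22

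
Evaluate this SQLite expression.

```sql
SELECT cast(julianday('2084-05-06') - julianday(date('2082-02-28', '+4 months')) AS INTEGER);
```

Adding +4 months to 2082-02-28 gives 2082-06-28.
2 days remain in June 2082 after the 28th (30 − 28).
Full months from July 2082 through April 2084 contribute their day counts.
Then 6 days into May 2084.
Total: 2 + 31 + 31 + 30 + 31 + 30 + 31 + 31 + 28 + 31 + 30 + 31 + 30 + 31 + 31 + 30 + 31 + 30 + 31 + 31 + 29 + 31 + 30 + 6 = 678.

678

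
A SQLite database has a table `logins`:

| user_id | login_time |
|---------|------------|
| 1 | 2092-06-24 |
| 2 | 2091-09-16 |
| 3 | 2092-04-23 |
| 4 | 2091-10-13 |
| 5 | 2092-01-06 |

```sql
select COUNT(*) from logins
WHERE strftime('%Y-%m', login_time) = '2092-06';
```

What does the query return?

1

Rows with year-month 2092-06: 2092-06-24 → 1.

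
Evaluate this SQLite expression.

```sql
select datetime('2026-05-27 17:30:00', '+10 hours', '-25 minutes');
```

+10 hours from 2026-05-27 17:30:00 is 2026-05-28 03:30:00 (crosses midnight).
-25 minutes from 2026-05-28 03:30:00 is 2026-05-28 03:05:00.

2026-05-28 03:05:00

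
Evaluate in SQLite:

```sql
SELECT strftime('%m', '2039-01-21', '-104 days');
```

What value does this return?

10

First apply '-104 days': 2039-01-21 → 2038-10-09.
`%m` extracts the 2-digit month (01-12): 10.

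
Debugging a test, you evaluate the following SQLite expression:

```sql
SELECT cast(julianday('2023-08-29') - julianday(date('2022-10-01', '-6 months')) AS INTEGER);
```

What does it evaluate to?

Adding -6 months to 2022-10-01 gives 2022-04-01.
29 days remain in April 2022 after the 1st (30 − 1).
Full months from May 2022 through July 2023 contribute their day counts.
Then 29 days into August 2023.
Total: 29 + 31 + 30 + 31 + 31 + 30 + 31 + 30 + 31 + 31 + 28 + 31 + 30 + 31 + 30 + 31 + 29 = 515.

515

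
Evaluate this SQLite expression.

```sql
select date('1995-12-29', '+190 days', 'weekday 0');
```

Applying '+190 days' to 1995-12-29: counting 190 days forward gives 1996-07-06.
`weekday 0` advances to the next Sunday; 1996-07-06 is a Saturday, so it moves forward to 1996-07-07.

1996-07-07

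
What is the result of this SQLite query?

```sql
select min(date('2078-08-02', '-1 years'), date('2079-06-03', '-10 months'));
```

2077-08-02

date('2078-08-02', '-1 years') → 2077-08-02.
date('2079-06-03', '-10 months') → 2078-08-03.
Earlier of the two is 2077-08-02.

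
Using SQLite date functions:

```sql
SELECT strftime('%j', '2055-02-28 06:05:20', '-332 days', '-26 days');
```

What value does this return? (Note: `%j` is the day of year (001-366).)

066

First apply '-332 days', '-26 days': 2055-02-28 06:05:20 → 2054-03-07 06:05:20.
Day-of-year for 2054-03-07: days since 2054-01-01 inclusive = 66, zero-padded to 066.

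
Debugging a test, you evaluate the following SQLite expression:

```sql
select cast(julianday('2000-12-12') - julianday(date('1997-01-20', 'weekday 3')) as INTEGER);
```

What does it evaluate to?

`weekday 3` advances to the next Wednesday; 1997-01-20 is a Monday, so it moves forward to 1997-01-22.
9 days remain in January 1997 after the 22nd (31 − 22).
Full months from February 1997 through November 2000 contribute their day counts.
Then 12 days into December 2000.
Total: 9 + 28 + 31 + 30 + 31 + 30 + 31 + 31 + 30 + 31 + 30 + 31 + 31 + 28 + 31 + 30 + 31 + 30 + 31 + 31 + 30 + 31 + 30 + 31 + 31 + 28 + 31 + 30 + 31 + 30 + 31 + 31 + 30 + 31 + 30 + 31 + 31 + 29 + 31 + 30 + 31 + 30 + 31 + 31 + 30 + 31 + 30 + 12 = 1420.

1420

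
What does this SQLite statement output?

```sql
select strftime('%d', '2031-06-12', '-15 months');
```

12

First apply '-15 months': 2031-06-12 → 2030-03-12.
`%d` extracts the 2-digit day of month: 12.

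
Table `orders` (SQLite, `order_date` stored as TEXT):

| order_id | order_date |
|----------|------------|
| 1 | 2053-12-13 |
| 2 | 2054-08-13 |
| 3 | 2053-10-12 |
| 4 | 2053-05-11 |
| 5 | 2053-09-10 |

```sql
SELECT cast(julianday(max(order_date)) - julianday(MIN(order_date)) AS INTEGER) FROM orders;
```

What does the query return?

459

MIN = 2053-05-11, MAX = 2054-08-13.
20 days remain in May 2053 after the 11th (31 − 11).
Full months from June 2053 through July 2054 contribute their day counts.
Then 13 days into August 2054.
Total: 20 + 30 + 31 + 31 + 30 + 31 + 30 + 31 + 31 + 28 + 31 + 30 + 31 + 30 + 31 + 13 = 459.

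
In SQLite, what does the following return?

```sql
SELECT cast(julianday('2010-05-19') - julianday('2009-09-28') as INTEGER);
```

233

2 days remain in September 2009 after the 28th (30 − 28).
Full months from October 2009 through April 2010 contribute their day counts.
Then 19 days into May 2010.
Total: 2 + 31 + 30 + 31 + 31 + 28 + 31 + 30 + 19 = 233.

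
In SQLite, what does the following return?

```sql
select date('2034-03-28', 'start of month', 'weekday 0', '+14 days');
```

2034-03-19

`start of month` rewinds 2034-03-28 to 2034-03-01.
`weekday 0` advances to the next Sunday; 2034-03-01 is a Wednesday, so it moves forward to 2034-03-05.
Advancing 14 more days within March lands on 2034-03-19.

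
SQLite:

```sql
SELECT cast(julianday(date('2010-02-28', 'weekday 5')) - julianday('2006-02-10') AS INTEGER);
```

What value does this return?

`weekday 5` advances to the next Friday; 2010-02-28 is a Sunday, so it moves forward to 2010-03-05.
18 days remain in February 2006 after the 10th (28 − 10).
Full months from March 2006 through February 2010 contribute their day counts.
Then 5 days into March 2010.
Total: 18 + 31 + 30 + 31 + 30 + 31 + 31 + 30 + 31 + 30 + 31 + 31 + 28 + 31 + 30 + 31 + 30 + 31 + 31 + 30 + 31 + 30 + 31 + 31 + 29 + 31 + 30 + 31 + 30 + 31 + 31 + 30 + 31 + 30 + 31 + 31 + 28 + 31 + 30 + 31 + 30 + 31 + 31 + 30 + 31 + 30 + 31 + 31 + 28 + 5 = 1484.

1484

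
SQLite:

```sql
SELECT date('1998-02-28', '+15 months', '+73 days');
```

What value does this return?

1999-08-09

Adding +15 months to 1998-02-28 gives 1999-05-28.
Applying '+73 days' to 1999-05-28: counting 73 days forward gives 1999-08-09.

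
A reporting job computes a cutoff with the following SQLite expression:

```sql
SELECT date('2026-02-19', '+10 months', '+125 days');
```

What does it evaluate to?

Adding +10 months to 2026-02-19 gives 2026-12-19.
Applying '+125 days' to 2026-12-19: counting 125 days forward gives 2027-04-23.

2027-04-23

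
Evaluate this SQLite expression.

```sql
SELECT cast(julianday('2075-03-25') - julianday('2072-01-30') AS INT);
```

1 day remains in January 2072 after the 30th (31 − 30).
Full months from February 2072 through February 2075 contribute their day counts.
Then 25 days into March 2075.
Total: 1 + 29 + 31 + 30 + 31 + 30 + 31 + 31 + 30 + 31 + 30 + 31 + 31 + 28 + 31 + 30 + 31 + 30 + 31 + 31 + 30 + 31 + 30 + 31 + 31 + 28 + 31 + 30 + 31 + 30 + 31 + 31 + 30 + 31 + 30 + 31 + 31 + 28 + 25 = 1150.

1150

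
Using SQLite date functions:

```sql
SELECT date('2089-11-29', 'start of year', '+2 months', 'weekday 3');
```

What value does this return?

2089-03-02

`start of year` rewinds 2089-11-29 to 2089-01-01.
Adding +2 months to 2089-01-01 gives 2089-03-01.
`weekday 3` advances to the next Wednesday; 2089-03-01 is a Tuesday, so it moves forward to 2089-03-02.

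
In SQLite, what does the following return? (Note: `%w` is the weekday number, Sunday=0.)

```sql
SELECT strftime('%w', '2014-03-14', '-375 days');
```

First apply '-375 days': 2014-03-14 → 2013-03-04.
2013-03-04 is a Monday; with Sunday=0 that is 1.

1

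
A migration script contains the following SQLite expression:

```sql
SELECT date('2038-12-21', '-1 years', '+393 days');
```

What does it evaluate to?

Adding -1 year to 2038-12-21 gives 2037-12-21.
Applying '+393 days' to 2037-12-21: counting 393 days forward gives 2039-01-18.

2039-01-18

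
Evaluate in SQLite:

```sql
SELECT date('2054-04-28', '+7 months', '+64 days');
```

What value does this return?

Adding +7 months to 2054-04-28 gives 2054-11-28.
Applying '+64 days' to 2054-11-28: counting 64 days forward gives 2055-01-31.

2055-01-31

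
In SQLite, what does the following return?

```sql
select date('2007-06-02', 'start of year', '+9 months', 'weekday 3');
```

`start of year` rewinds 2007-06-02 to 2007-01-01.
Adding +9 months to 2007-01-01 gives 2007-10-01.
`weekday 3` advances to the next Wednesday; 2007-10-01 is a Monday, so it moves forward to 2007-10-03.

2007-10-03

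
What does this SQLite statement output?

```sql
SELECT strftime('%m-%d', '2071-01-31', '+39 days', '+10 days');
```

03-21

First apply '+39 days', '+10 days': 2071-01-31 → 2071-03-21.
`%m-%d` extracts the month-day: 03-21.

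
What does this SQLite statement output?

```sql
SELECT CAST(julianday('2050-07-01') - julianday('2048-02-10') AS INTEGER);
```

872

19 days remain in February 2048 after the 10th (29 − 10).
Full months from March 2048 through June 2050 contribute their day counts.
Then 1 day into July 2050.
Total: 19 + 31 + 30 + 31 + 30 + 31 + 31 + 30 + 31 + 30 + 31 + 31 + 28 + 31 + 30 + 31 + 30 + 31 + 31 + 30 + 31 + 30 + 31 + 31 + 28 + 31 + 30 + 31 + 30 + 1 = 872.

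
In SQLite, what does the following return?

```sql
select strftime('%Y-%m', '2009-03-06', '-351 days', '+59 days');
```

2008-05

First apply '-351 days', '+59 days': 2009-03-06 → 2008-05-18.
`%Y-%m` extracts the year-month: 2008-05.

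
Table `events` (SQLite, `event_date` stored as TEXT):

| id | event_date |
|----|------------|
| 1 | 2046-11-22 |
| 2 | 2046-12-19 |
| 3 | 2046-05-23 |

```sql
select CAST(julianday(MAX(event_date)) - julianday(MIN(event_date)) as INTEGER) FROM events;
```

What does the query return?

MIN = 2046-05-23, MAX = 2046-12-19.
8 days remain in May 2046 after the 23rd (31 − 23).
Full months from June 2046 through November 2046 contribute their day counts.
Then 19 days into December 2046.
Total: 8 + 30 + 31 + 31 + 30 + 31 + 30 + 19 = 210.

210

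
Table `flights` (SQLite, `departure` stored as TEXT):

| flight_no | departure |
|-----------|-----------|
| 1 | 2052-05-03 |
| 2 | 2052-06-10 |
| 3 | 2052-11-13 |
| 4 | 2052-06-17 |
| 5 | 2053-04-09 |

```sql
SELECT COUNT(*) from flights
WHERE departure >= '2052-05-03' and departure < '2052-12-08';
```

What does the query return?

Rows in [2052-05-03, 2052-12-08): 2052-05-03, 2052-06-10, 2052-11-13, 2052-06-17 → 4 rows.

4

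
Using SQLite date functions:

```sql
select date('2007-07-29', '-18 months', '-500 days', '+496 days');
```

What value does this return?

2006-01-25

Adding -18 months to 2007-07-29 gives 2006-01-29.
Applying '-500 days' to 2006-01-29: counting 500 days back gives 2004-09-16.
Applying '+496 days' to 2004-09-16: counting 496 days forward gives 2006-01-25.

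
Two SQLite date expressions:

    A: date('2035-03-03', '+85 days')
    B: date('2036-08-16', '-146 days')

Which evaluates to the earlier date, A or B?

A = 2035-05-27.
B = 2036-03-23.
A is earlier.

A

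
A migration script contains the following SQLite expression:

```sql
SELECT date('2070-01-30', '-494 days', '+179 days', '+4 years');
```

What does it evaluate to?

2073-03-21

Applying '-494 days' to 2070-01-30: counting 494 days back gives 2068-09-23.
Applying '+179 days' to 2068-09-23: counting 179 days forward gives 2069-03-21.
Adding +4 years to 2069-03-21 gives 2073-03-21.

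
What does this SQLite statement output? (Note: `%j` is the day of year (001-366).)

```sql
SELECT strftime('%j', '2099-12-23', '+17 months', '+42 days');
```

185

First apply '+17 months', '+42 days': 2099-12-23 → 2101-07-04.
Day-of-year for 2101-07-04: days since 2101-01-01 inclusive = 185, zero-padded to 185.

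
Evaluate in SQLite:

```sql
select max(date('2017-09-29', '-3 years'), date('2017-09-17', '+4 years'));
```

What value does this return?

date('2017-09-29', '-3 years') → 2014-09-29.
date('2017-09-17', '+4 years') → 2021-09-17.
Later of the two is 2021-09-17.

2021-09-17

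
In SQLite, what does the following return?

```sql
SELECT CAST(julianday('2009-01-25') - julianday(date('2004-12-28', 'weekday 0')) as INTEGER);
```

1484

`weekday 0` advances to the next Sunday; 2004-12-28 is a Tuesday, so it moves forward to 2005-01-02.
29 days remain in January 2005 after the 2nd (31 − 2).
Full months from February 2005 through December 2008 contribute their day counts.
Then 25 days into January 2009.
Total: 29 + 28 + 31 + 30 + 31 + 30 + 31 + 31 + 30 + 31 + 30 + 31 + 31 + 28 + 31 + 30 + 31 + 30 + 31 + 31 + 30 + 31 + 30 + 31 + 31 + 28 + 31 + 30 + 31 + 30 + 31 + 31 + 30 + 31 + 30 + 31 + 31 + 29 + 31 + 30 + 31 + 30 + 31 + 31 + 30 + 31 + 30 + 31 + 25 = 1484.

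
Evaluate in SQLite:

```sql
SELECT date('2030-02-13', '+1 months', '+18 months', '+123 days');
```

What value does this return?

Adding +1 month to 2030-02-13 gives 2030-03-13.
Adding +18 months to 2030-03-13 gives 2031-09-13.
Applying '+123 days' to 2031-09-13: counting 123 days forward gives 2032-01-14.

2032-01-14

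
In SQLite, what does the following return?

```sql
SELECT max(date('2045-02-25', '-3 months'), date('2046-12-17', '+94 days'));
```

date('2045-02-25', '-3 months') → 2044-11-25.
date('2046-12-17', '+94 days') → 2047-03-21.
Later of the two is 2047-03-21.

2047-03-21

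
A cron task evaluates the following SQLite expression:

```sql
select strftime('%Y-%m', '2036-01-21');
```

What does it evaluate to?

2036-01

`%Y-%m` extracts the year-month: 2036-01.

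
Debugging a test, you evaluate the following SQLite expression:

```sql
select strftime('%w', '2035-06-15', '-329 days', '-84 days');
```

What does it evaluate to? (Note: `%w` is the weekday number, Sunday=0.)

5

First apply '-329 days', '-84 days': 2035-06-15 → 2034-04-28.
2034-04-28 is a Friday; with Sunday=0 that is 5.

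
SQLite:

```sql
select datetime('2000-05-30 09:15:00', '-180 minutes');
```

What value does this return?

2000-05-30 06:15:00

180 minutes = 3h 0m; -180 minutes from 2000-05-30 09:15:00 is 2000-05-30 06:15:00.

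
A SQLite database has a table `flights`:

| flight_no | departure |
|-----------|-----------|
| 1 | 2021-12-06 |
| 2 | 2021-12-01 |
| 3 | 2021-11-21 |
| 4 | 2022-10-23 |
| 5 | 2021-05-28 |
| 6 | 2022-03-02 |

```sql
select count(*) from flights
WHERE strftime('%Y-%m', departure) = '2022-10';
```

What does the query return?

Rows with year-month 2022-10: 2022-10-23 → 1.

1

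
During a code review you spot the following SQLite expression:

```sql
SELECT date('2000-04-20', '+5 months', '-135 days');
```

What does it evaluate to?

2000-05-08

Adding +5 months to 2000-04-20 gives 2000-09-20.
Applying '-135 days' to 2000-09-20: counting 135 days back gives 2000-05-08.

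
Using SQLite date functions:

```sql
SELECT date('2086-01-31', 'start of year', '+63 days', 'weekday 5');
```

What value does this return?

`start of year` rewinds 2086-01-31 to 2086-01-01.
Applying '+63 days' to 2086-01-01: counting 63 days forward gives 2086-03-05.
`weekday 5` advances to the next Friday; 2086-03-05 is a Tuesday, so it moves forward to 2086-03-08.

2086-03-08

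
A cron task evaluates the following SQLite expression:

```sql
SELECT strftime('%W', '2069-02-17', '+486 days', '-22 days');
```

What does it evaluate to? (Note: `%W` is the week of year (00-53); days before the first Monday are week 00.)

21

First apply '+486 days', '-22 days': 2069-02-17 → 2070-05-27.
2070-05-27 is a Tuesday. SQLite's %W counts Mondays since the year started; the result is 21.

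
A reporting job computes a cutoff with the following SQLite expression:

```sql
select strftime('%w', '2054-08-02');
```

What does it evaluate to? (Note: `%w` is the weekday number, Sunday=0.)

0

2054-08-02 is a Sunday; with Sunday=0 that is 0.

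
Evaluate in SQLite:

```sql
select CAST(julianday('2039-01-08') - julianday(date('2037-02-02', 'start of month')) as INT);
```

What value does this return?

706

`start of month` rewinds 2037-02-02 to 2037-02-01.
27 days remain in February 2037 after the 1st (28 − 1).
Full months from March 2037 through December 2038 contribute their day counts.
Then 8 days into January 2039.
Total: 27 + 31 + 30 + 31 + 30 + 31 + 31 + 30 + 31 + 30 + 31 + 31 + 28 + 31 + 30 + 31 + 30 + 31 + 31 + 30 + 31 + 30 + 31 + 8 = 706.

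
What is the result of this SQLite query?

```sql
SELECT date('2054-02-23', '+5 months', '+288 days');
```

Adding +5 months to 2054-02-23 gives 2054-07-23.
Applying '+288 days' to 2054-07-23: counting 288 days forward gives 2055-05-07.

2055-05-07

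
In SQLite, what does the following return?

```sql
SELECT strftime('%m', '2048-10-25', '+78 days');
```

First apply '+78 days': 2048-10-25 → 2049-01-11.
`%m` extracts the 2-digit month (01-12): 01.

01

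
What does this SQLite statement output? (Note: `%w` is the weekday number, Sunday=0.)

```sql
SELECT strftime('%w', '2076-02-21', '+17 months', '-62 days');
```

First apply '+17 months', '-62 days': 2076-02-21 → 2077-05-20.
2077-05-20 is a Thursday; with Sunday=0 that is 4.

4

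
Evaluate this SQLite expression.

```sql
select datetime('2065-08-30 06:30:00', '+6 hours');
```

+6 hours from 2065-08-30 06:30:00 is 2065-08-30 12:30:00.

2065-08-30 12:30:00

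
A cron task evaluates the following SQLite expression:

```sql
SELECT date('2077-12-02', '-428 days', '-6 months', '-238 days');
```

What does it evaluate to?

Applying '-428 days' to 2077-12-02: counting 428 days back gives 2076-09-30.
Adding -6 months to 2076-09-30 gives 2076-03-30.
Applying '-238 days' to 2076-03-30: counting 238 days back gives 2075-08-05.

2075-08-05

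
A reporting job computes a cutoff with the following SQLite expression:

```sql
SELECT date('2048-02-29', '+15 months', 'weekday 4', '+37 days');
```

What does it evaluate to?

Adding +15 months to 2048-02-29 gives 2049-05-29.
`weekday 4` advances to the next Thursday; 2049-05-29 is a Saturday, so it moves forward to 2049-06-03.
June 2049 has 30 days; 27 remain after the 3rd, so 28 days reach 2049-07-01.
Advancing 9 more days within July lands on 2049-07-10.

2049-07-10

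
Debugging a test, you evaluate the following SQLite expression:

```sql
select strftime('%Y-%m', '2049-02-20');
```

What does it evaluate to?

`%Y-%m` extracts the year-month: 2049-02.

2049-02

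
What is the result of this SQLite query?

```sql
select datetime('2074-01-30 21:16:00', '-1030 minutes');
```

2074-01-30 04:06:00

1030 minutes = 17h 10m; -1030 minutes from 2074-01-30 21:16:00 is 2074-01-30 04:06:00.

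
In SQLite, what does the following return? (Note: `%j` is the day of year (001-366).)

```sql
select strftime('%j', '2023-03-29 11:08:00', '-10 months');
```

149

First apply '-10 months': 2023-03-29 11:08:00 → 2022-05-29 11:08:00.
Day-of-year for 2022-05-29: days since 2022-01-01 inclusive = 149, zero-padded to 149.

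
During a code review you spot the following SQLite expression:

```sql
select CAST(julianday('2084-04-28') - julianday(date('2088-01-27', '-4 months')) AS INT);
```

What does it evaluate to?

Adding -4 months to 2088-01-27 gives 2087-09-27.
2 days remain in April 2084 after the 28th (30 − 28).
Full months from May 2084 through August 2087 contribute their day counts.
Then 27 days into September 2087.
Total: 2 + 31 + 30 + 31 + 31 + 30 + 31 + 30 + 31 + 31 + 28 + 31 + 30 + 31 + 30 + 31 + 31 + 30 + 31 + 30 + 31 + 31 + 28 + 31 + 30 + 31 + 30 + 31 + 31 + 30 + 31 + 30 + 31 + 31 + 28 + 31 + 30 + 31 + 30 + 31 + 31 + 27 = 1247.
The subtraction is earlier − later, so the result is −1247 → -1247.

-1247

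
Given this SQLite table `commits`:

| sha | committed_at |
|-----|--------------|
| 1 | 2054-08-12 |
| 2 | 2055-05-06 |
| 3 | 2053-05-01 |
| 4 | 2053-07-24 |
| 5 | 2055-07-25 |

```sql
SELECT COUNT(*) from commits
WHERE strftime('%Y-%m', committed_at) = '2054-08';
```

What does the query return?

1

Rows with year-month 2054-08: 2054-08-12 → 1.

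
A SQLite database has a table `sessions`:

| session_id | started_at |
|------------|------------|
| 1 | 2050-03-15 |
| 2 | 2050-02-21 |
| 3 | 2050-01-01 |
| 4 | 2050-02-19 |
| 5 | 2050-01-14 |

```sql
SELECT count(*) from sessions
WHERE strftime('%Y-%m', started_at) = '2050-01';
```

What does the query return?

2

Rows with year-month 2050-01: 2050-01-01, 2050-01-14 → 2.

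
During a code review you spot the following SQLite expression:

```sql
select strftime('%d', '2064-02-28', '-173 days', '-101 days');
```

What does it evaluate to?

First apply '-173 days', '-101 days': 2064-02-28 → 2063-05-30.
`%d` extracts the 2-digit day of month: 30.

30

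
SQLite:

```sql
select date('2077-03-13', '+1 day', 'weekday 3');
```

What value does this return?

2077-03-17

Advancing 1 more day within March lands on 2077-03-14.
`weekday 3` advances to the next Wednesday; 2077-03-14 is a Sunday, so it moves forward to 2077-03-17.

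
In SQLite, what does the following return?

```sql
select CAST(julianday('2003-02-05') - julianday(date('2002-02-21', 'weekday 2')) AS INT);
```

`weekday 2` advances to the next Tuesday; 2002-02-21 is a Thursday, so it moves forward to 2002-02-26.
2 days remain in February 2002 after the 26th (28 − 26).
Full months from March 2002 through January 2003 contribute their day counts.
Then 5 days into February 2003.
Total: 2 + 31 + 30 + 31 + 30 + 31 + 31 + 30 + 31 + 30 + 31 + 31 + 5 = 344.

344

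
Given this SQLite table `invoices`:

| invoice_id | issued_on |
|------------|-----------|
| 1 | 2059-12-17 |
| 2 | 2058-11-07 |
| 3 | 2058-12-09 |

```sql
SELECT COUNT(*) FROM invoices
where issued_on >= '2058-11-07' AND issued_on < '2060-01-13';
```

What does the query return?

Rows in [2058-11-07, 2060-01-13): 2059-12-17, 2058-11-07, 2058-12-09 → 3 rows.

3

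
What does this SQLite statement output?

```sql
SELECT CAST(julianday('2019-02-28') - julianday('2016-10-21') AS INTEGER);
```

860

10 days remain in October 2016 after the 21st (31 − 21).
Full months from November 2016 through January 2019 contribute their day counts.
Then 28 days into February 2019.
Total: 10 + 30 + 31 + 31 + 28 + 31 + 30 + 31 + 30 + 31 + 31 + 30 + 31 + 30 + 31 + 31 + 28 + 31 + 30 + 31 + 30 + 31 + 31 + 30 + 31 + 30 + 31 + 31 + 28 = 860.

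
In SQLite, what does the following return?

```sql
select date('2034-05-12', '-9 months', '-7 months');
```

2033-01-12

Adding -9 months to 2034-05-12 gives 2033-08-12.
Adding -7 months to 2033-08-12 gives 2033-01-12.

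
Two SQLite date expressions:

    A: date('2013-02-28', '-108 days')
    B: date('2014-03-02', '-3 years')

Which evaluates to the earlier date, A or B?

B

A = 2012-11-12.
B = 2011-03-02.
B is earlier.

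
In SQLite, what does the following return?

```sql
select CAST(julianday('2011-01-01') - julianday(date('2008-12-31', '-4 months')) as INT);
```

Adding -4 months to 2008-12-31 gives 2008-08-31.
0 days remain in August 2008 after the 31st (31 − 31).
Full months from September 2008 through December 2010 contribute their day counts.
Then 1 day into January 2011.
Total: 0 + 30 + 31 + 30 + 31 + 31 + 28 + 31 + 30 + 31 + 30 + 31 + 31 + 30 + 31 + 30 + 31 + 31 + 28 + 31 + 30 + 31 + 30 + 31 + 31 + 30 + 31 + 30 + 31 + 1 = 853.

853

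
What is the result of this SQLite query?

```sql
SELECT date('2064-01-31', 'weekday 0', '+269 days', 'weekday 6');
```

`weekday 0` advances to the next Sunday; 2064-01-31 is a Thursday, so it moves forward to 2064-02-03.
Applying '+269 days' to 2064-02-03: counting 269 days forward gives 2064-10-29.
`weekday 6` advances to the next Saturday; 2064-10-29 is a Wednesday, so it moves forward to 2064-11-01.

2064-11-01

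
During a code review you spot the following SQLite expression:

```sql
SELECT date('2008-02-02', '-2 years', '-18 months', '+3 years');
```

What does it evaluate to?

Adding -2 years to 2008-02-02 gives 2006-02-02.
Adding -18 months to 2006-02-02 gives 2004-08-02.
Adding +3 years to 2004-08-02 gives 2007-08-02.

2007-08-02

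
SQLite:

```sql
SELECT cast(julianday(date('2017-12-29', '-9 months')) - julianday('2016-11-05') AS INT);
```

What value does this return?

Adding -9 months to 2017-12-29 gives 2017-03-29.
25 days remain in November 2016 after the 5th (30 − 5).
December 2016: 31 days.
January 2017: 31 days.
February 2017: 28 days.
Then 29 days into March 2017.
Total: 25 + 31 + 31 + 28 + 29 = 144.

144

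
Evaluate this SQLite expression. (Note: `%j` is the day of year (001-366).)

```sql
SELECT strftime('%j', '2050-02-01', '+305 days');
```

First apply '+305 days': 2050-02-01 → 2050-12-03.
Day-of-year for 2050-12-03: days since 2050-01-01 inclusive = 337, zero-padded to 337.

337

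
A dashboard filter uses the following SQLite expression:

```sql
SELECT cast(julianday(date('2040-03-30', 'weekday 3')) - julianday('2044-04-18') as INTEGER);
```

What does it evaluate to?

`weekday 3` advances to the next Wednesday; 2040-03-30 is a Friday, so it moves forward to 2040-04-04.
26 days remain in April 2040 after the 4th (30 − 4).
Full months from May 2040 through March 2044 contribute their day counts.
Then 18 days into April 2044.
Total: 26 + 31 + 30 + 31 + 31 + 30 + 31 + 30 + 31 + 31 + 28 + 31 + 30 + 31 + 30 + 31 + 31 + 30 + 31 + 30 + 31 + 31 + 28 + 31 + 30 + 31 + 30 + 31 + 31 + 30 + 31 + 30 + 31 + 31 + 28 + 31 + 30 + 31 + 30 + 31 + 31 + 30 + 31 + 30 + 31 + 31 + 29 + 31 + 18 = 1475.
The subtraction is earlier − later, so the result is −1475 → -1475.

-1475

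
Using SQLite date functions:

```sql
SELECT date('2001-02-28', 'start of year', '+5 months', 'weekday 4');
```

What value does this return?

`start of year` rewinds 2001-02-28 to 2001-01-01.
Adding +5 months to 2001-01-01 gives 2001-06-01.
`weekday 4` advances to the next Thursday; 2001-06-01 is a Friday, so it moves forward to 2001-06-07.

2001-06-07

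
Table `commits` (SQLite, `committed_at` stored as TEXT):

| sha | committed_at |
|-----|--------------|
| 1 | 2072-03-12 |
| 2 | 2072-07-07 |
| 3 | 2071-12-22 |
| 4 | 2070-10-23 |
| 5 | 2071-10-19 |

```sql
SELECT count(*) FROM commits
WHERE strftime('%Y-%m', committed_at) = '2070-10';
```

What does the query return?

1

Rows with year-month 2070-10: 2070-10-23 → 1.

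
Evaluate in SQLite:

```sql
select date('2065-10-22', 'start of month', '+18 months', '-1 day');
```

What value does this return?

2067-03-31

`start of month` rewinds 2065-10-22 to 2065-10-01.
Adding +18 months to 2065-10-01 gives 2067-04-01.
Going back 1 day from 2067-04-01 reaches 2067-03-31 (last day of March, 31 days).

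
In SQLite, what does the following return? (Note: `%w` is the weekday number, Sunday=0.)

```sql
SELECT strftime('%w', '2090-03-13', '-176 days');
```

0

First apply '-176 days': 2090-03-13 → 2089-09-18.
2089-09-18 is a Sunday; with Sunday=0 that is 0.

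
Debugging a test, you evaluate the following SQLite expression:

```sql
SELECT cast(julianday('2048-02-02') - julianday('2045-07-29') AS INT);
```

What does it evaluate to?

2 days remain in July 2045 after the 29th (31 − 29).
Full months from August 2045 through January 2048 contribute their day counts.
Then 2 days into February 2048.
Total: 2 + 31 + 30 + 31 + 30 + 31 + 31 + 28 + 31 + 30 + 31 + 30 + 31 + 31 + 30 + 31 + 30 + 31 + 31 + 28 + 31 + 30 + 31 + 30 + 31 + 31 + 30 + 31 + 30 + 31 + 31 + 2 = 918.

918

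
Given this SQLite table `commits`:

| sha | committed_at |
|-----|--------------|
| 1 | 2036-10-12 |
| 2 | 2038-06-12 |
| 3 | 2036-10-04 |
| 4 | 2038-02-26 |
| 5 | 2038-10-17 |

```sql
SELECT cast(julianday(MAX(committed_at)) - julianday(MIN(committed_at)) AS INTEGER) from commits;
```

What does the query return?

MIN = 2036-10-04, MAX = 2038-10-17.
27 days remain in October 2036 after the 4th (31 − 4).
Full months from November 2036 through September 2038 contribute their day counts.
Then 17 days into October 2038.
Total: 27 + 30 + 31 + 31 + 28 + 31 + 30 + 31 + 30 + 31 + 31 + 30 + 31 + 30 + 31 + 31 + 28 + 31 + 30 + 31 + 30 + 31 + 31 + 30 + 17 = 743.

743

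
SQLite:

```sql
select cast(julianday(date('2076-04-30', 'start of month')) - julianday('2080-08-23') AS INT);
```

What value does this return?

`start of month` rewinds 2076-04-30 to 2076-04-01.
29 days remain in April 2076 after the 1st (30 − 1).
Full months from May 2076 through July 2080 contribute their day counts.
Then 23 days into August 2080.
Total: 29 + 31 + 30 + 31 + 31 + 30 + 31 + 30 + 31 + 31 + 28 + 31 + 30 + 31 + 30 + 31 + 31 + 30 + 31 + 30 + 31 + 31 + 28 + 31 + 30 + 31 + 30 + 31 + 31 + 30 + 31 + 30 + 31 + 31 + 28 + 31 + 30 + 31 + 30 + 31 + 31 + 30 + 31 + 30 + 31 + 31 + 29 + 31 + 30 + 31 + 30 + 31 + 23 = 1605.
The subtraction is earlier − later, so the result is −1605 → -1605.

-1605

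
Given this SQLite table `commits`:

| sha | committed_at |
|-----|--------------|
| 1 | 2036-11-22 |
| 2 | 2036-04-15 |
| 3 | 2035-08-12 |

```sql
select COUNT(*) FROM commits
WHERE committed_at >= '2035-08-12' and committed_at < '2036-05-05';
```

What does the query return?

Rows in [2035-08-12, 2036-05-05): 2036-04-15, 2035-08-12 → 2 rows.

2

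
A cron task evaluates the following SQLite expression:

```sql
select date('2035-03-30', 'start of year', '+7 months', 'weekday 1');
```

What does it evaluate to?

2035-08-06

`start of year` rewinds 2035-03-30 to 2035-01-01.
Adding +7 months to 2035-01-01 gives 2035-08-01.
`weekday 1` advances to the next Monday; 2035-08-01 is a Wednesday, so it moves forward to 2035-08-06.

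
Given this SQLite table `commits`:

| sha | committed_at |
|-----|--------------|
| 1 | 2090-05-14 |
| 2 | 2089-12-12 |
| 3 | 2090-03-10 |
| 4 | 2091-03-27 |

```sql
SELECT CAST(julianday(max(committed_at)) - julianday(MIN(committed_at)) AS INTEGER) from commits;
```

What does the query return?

MIN = 2089-12-12, MAX = 2091-03-27.
19 days remain in December 2089 after the 12th (31 − 12).
Full months from January 2090 through February 2091 contribute their day counts.
Then 27 days into March 2091.
Total: 19 + 31 + 28 + 31 + 30 + 31 + 30 + 31 + 31 + 30 + 31 + 30 + 31 + 31 + 28 + 27 = 470.

470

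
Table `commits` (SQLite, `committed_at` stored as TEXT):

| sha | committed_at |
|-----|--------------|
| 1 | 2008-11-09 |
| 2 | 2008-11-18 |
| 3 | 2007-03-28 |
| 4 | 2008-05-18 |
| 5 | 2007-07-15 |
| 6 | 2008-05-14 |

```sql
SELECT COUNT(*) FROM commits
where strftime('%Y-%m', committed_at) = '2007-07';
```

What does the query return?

Rows with year-month 2007-07: 2007-07-15 → 1.

1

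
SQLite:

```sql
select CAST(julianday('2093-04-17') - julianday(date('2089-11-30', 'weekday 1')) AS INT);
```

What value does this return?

1229

`weekday 1` advances to the next Monday; 2089-11-30 is a Wednesday, so it moves forward to 2089-12-05.
26 days remain in December 2089 after the 5th (31 − 5).
Full months from January 2090 through March 2093 contribute their day counts.
Then 17 days into April 2093.
Total: 26 + 31 + 28 + 31 + 30 + 31 + 30 + 31 + 31 + 30 + 31 + 30 + 31 + 31 + 28 + 31 + 30 + 31 + 30 + 31 + 31 + 30 + 31 + 30 + 31 + 31 + 29 + 31 + 30 + 31 + 30 + 31 + 31 + 30 + 31 + 30 + 31 + 31 + 28 + 31 + 17 = 1229.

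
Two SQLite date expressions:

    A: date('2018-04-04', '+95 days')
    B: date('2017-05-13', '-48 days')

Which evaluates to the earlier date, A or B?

B

A = 2018-07-08.
B = 2017-03-26.
B is earlier.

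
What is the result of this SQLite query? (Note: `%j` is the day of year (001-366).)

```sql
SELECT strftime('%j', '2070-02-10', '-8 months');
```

First apply '-8 months': 2070-02-10 → 2069-06-10.
Day-of-year for 2069-06-10: days since 2069-01-01 inclusive = 161, zero-padded to 161.

161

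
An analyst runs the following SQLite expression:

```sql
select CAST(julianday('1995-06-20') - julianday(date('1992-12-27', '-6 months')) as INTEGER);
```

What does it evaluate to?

Adding -6 months to 1992-12-27 gives 1992-06-27.
3 days remain in June 1992 after the 27th (30 − 27).
Full months from July 1992 through May 1995 contribute their day counts.
Then 20 days into June 1995.
Total: 3 + 31 + 31 + 30 + 31 + 30 + 31 + 31 + 28 + 31 + 30 + 31 + 30 + 31 + 31 + 30 + 31 + 30 + 31 + 31 + 28 + 31 + 30 + 31 + 30 + 31 + 31 + 30 + 31 + 30 + 31 + 31 + 28 + 31 + 30 + 31 + 20 = 1088.

1088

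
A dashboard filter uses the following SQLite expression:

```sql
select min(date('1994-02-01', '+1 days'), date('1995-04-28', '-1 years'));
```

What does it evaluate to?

date('1994-02-01', '+1 days') → 1994-02-02.
date('1995-04-28', '-1 years') → 1994-04-28.
Earlier of the two is 1994-02-02.

1994-02-02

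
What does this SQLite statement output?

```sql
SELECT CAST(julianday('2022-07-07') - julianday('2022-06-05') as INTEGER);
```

32

25 days remain in June 2022 after the 5th (30 − 5).
Then 7 days into July 2022.
Total: 25 + 7 = 32.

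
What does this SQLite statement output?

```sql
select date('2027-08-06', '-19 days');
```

2027-07-18

Going back 6 days from 2027-08-06 reaches 2027-07-31 (last day of July, 31 days).
Going back 13 days within July lands on 2027-07-18.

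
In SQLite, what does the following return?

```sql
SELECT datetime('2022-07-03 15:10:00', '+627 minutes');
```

2022-07-04 01:37:00

627 minutes = 10h 27m; +627 minutes from 2022-07-03 15:10:00 is 2022-07-04 01:37:00 (crosses midnight).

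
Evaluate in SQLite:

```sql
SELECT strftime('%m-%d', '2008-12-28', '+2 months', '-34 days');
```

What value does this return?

01-25

First apply '+2 months', '-34 days': 2008-12-28 → 2009-01-25.
`%m-%d` extracts the month-day: 01-25.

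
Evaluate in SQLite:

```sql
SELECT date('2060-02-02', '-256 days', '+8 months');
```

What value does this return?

2060-01-22

Applying '-256 days' to 2060-02-02: counting 256 days back gives 2059-05-22.
Adding +8 months to 2059-05-22 gives 2060-01-22.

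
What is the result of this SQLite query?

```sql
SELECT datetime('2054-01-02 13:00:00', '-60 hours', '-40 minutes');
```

-60 hours from 2054-01-02 13:00:00 is 2053-12-31 01:00:00 (crosses midnight).
-40 minutes from 2053-12-31 01:00:00 is 2053-12-31 00:20:00.

2053-12-31 00:20:00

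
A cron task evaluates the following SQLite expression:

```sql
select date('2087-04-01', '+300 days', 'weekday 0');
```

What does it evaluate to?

Applying '+300 days' to 2087-04-01: counting 300 days forward gives 2088-01-26.
`weekday 0` advances to the next Sunday; 2088-01-26 is a Monday, so it moves forward to 2088-02-01.

2088-02-01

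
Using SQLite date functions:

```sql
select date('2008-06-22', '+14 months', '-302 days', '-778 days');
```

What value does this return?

2006-09-07

Adding +14 months to 2008-06-22 gives 2009-08-22.
Applying '-302 days' to 2009-08-22: counting 302 days back gives 2008-10-24.
Applying '-778 days' to 2008-10-24: counting 778 days back gives 2006-09-07.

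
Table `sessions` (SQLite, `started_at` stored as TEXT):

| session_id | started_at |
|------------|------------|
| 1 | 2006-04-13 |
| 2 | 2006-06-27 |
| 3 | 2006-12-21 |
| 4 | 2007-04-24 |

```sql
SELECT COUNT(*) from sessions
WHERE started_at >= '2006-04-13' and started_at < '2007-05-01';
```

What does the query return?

4

Rows in [2006-04-13, 2007-05-01): 2006-04-13, 2006-06-27, 2006-12-21, 2007-04-24 → 4 rows.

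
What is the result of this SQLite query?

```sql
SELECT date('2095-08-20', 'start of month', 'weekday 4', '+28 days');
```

`start of month` rewinds 2095-08-20 to 2095-08-01.
`weekday 4` advances to the next Thursday; 2095-08-01 is a Monday, so it moves forward to 2095-08-04.
August 2095 has 31 days; 27 remain after the 4th, so 28 days reach 2095-09-01.

2095-09-01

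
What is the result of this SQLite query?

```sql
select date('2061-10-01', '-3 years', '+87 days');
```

2058-12-27

Adding -3 years to 2061-10-01 gives 2058-10-01.
Applying '+87 days' to 2058-10-01: counting 87 days forward gives 2058-12-27.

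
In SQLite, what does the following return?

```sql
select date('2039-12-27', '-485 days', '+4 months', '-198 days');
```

Applying '-485 days' to 2039-12-27: counting 485 days back gives 2038-08-29.
Adding +4 months to 2038-08-29 gives 2038-12-29.
Applying '-198 days' to 2038-12-29: counting 198 days back gives 2038-06-14.

2038-06-14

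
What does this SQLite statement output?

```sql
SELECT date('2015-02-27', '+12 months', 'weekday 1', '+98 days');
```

2016-06-06

Adding +12 months to 2015-02-27 gives 2016-02-27.
`weekday 1` advances to the next Monday; 2016-02-27 is a Saturday, so it moves forward to 2016-02-29.
Applying '+98 days' to 2016-02-29: counting 98 days forward gives 2016-06-06.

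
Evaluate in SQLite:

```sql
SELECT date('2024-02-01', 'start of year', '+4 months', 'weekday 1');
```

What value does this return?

2024-05-06

`start of year` rewinds 2024-02-01 to 2024-01-01.
Adding +4 months to 2024-01-01 gives 2024-05-01.
`weekday 1` advances to the next Monday; 2024-05-01 is a Wednesday, so it moves forward to 2024-05-06.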